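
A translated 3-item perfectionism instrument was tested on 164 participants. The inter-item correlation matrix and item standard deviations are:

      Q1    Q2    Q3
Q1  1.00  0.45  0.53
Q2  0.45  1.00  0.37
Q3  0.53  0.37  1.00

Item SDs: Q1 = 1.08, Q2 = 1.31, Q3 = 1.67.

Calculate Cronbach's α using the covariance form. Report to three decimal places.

Σσ²ᵢ = 1.08² + 1.31² + 1.67² = 5.6714
Covariances σ_ij = r_ij · s_i · s_j:
  σ(Q1,Q2) = 0.45 × 1.08 × 1.31 = 0.6367
  σ(Q1,Q3) = 0.53 × 1.08 × 1.67 = 0.9559
  σ(Q2,Q3) = 0.37 × 1.31 × 1.67 = 0.8094
σ²_T = Σσ²ᵢ + 2·Σσ_ij = 5.6714 + 2 × 2.4020 = 10.4754
α = (3/2)·(1 − 5.6714/10.4754) = 0.688

α = 0.688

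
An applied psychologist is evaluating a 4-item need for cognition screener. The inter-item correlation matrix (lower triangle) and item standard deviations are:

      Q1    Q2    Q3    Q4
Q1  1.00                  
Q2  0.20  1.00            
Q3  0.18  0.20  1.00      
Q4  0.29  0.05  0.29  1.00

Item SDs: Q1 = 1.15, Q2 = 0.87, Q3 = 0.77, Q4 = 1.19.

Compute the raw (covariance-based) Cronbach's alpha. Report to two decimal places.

Σσ²ᵢ = 1.15² + 0.87² + 0.77² + 1.19² = 4.0884
Covariances σ_ij = r_ij · s_i · s_j:
  σ(Q1,Q2) = 0.20 × 1.15 × 0.87 = 0.2001
  σ(Q1,Q3) = 0.18 × 1.15 × 0.77 = 0.1594
  σ(Q1,Q4) = 0.29 × 1.15 × 1.19 = 0.3969
  σ(Q2,Q3) = 0.20 × 0.87 × 0.77 = 0.1340
  σ(Q2,Q4) = 0.05 × 0.87 × 1.19 = 0.0518
  σ(Q3,Q4) = 0.29 × 0.77 × 1.19 = 0.2657
σ²_T = Σσ²ᵢ + 2·Σσ_ij = 4.0884 + 2 × 1.2079 = 6.5042
α = (4/3)·(1 − 4.0884/6.5042) = 0.50

Cronbach's alpha = 0.50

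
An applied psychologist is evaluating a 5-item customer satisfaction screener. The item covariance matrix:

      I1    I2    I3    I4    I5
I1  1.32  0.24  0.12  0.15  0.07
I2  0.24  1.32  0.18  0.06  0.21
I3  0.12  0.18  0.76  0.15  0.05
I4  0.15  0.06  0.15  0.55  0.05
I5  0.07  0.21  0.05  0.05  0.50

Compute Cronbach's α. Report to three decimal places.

Cronbach's α = 0.456

Σσᵢ² = 1.32 + 1.32 + 0.76 + 0.55 + 0.50 = 4.45
Sum of the distinct covariances = 1.28
Var(T) = 4.45 + 2 × 1.28 = 7.01
α = (k/(k−1))·(1 − Σσᵢ²/Var(T)) = (5/4)·(1 − 4.45/7.01) = 0.456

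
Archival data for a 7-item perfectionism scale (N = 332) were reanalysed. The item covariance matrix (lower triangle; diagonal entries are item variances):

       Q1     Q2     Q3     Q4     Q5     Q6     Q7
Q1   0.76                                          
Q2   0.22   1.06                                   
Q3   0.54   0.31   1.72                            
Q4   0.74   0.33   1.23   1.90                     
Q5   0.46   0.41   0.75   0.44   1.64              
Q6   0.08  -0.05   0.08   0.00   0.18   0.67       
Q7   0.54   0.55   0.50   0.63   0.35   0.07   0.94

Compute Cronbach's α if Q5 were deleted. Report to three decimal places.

Remaining items: Q1, Q2, Q3, Q4, Q6, Q7 (k = 6).
sum of item variances = 0.76 + 1.06 + 1.72 + 1.90 + 0.67 + 0.94 = 7.05
total variance = 7.05 + 2 × 5.77 = 18.59
α (item deleted) = (6/5)·(1 − 7.05/18.59) = 0.745

Cronbach's α = 0.745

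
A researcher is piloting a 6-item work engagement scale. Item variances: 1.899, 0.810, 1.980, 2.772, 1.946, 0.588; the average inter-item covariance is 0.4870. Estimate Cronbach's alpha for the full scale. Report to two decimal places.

α = 0.71

Σσ²ᵢ = 1.899 + 0.810 + 1.980 + 2.772 + 1.946 + 0.588 = 9.995
Sum of the 15 distinct covariances = 15 × 0.4870 = 7.3050
σ²_total = Σσ²ᵢ + 2·Σcov = 9.995 + 2 × 7.3050 = 24.6050
α = (6/5)·(1 − 9.995/24.6050) = 0.71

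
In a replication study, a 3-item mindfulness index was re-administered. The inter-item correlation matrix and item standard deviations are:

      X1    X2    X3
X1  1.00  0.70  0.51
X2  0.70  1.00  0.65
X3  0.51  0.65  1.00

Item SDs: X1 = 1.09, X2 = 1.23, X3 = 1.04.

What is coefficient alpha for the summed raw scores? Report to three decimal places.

Σσ²ᵢ = 1.09² + 1.23² + 1.04² = 3.7826
Covariances σ_ij = r_ij · s_i · s_j:
  σ(X1,X2) = 0.70 × 1.09 × 1.23 = 0.9385
  σ(X1,X3) = 0.51 × 1.09 × 1.04 = 0.5781
  σ(X2,X3) = 0.65 × 1.23 × 1.04 = 0.8315
σ²_T = Σσ²ᵢ + 2·Σσ_ij = 3.7826 + 2 × 2.3481 = 8.4788
α = (3/2)·(1 − 3.7826/8.4788) = 0.831

α = 0.831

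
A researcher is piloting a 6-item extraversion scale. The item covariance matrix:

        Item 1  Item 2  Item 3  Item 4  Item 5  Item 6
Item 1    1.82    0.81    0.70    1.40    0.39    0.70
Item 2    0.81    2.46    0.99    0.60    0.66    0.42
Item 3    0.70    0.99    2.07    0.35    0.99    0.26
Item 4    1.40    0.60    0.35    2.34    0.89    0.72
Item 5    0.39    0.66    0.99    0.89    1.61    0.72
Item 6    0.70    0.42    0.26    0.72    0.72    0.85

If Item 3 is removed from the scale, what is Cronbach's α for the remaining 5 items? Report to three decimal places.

α = 0.771

Remaining items: Item 1, Item 2, Item 4, Item 5, Item 6 (k = 5).
ΣVar(i) = 1.82 + 2.46 + 2.34 + 1.61 + 0.85 = 9.08
total variance = 9.08 + 2 × 7.31 = 23.70
α (item deleted) = (5/4)·(1 − 9.08/23.70) = 0.771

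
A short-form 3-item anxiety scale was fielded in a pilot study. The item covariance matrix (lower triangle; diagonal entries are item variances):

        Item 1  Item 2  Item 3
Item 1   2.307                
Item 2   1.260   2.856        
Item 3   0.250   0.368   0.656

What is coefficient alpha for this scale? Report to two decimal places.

coefficient alpha = 0.59

ΣVar(i) = 2.307 + 2.856 + 0.656 = 5.819
Sum of off-diagonal covariances = 1.878
σ²_T = 5.819 + 2 × 1.878 = 9.575
α = (k/(k−1))·(1 − ΣVar(i)/σ²_T) = (3/2)·(1 − 5.819/9.575) = 0.59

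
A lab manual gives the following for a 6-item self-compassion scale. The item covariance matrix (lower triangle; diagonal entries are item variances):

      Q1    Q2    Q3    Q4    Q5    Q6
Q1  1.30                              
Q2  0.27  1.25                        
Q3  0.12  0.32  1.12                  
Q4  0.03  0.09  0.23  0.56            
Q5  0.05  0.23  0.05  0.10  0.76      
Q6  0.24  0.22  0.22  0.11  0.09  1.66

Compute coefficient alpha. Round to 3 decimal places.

sum of item variances = 1.30 + 1.25 + 1.12 + 0.56 + 0.76 + 1.66 = 6.65
Sum of the distinct covariances = 2.37
σ²_total = 6.65 + 2 × 2.37 = 11.39
α = (k/(k−1))·(1 − sum of item variances/σ²_total) = (6/5)·(1 − 6.65/11.39) = 0.499

α = 0.499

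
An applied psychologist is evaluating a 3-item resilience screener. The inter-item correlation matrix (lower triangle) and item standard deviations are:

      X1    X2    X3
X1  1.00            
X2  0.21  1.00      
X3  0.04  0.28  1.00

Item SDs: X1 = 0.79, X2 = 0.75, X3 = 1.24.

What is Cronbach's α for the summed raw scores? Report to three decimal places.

Cronbach's α = 0.356

Σσ²ᵢ = 0.79² + 0.75² + 1.24² = 2.7242
Covariances σ_ij = r_ij · s_i · s_j:
  σ(X1,X2) = 0.21 × 0.79 × 0.75 = 0.1244
  σ(X1,X3) = 0.04 × 0.79 × 1.24 = 0.0392
  σ(X2,X3) = 0.28 × 0.75 × 1.24 = 0.2604
σ²_T = Σσ²ᵢ + 2·Σσ_ij = 2.7242 + 2 × 0.4240 = 3.5722
α = (3/2)·(1 − 2.7242/3.5722) = 0.356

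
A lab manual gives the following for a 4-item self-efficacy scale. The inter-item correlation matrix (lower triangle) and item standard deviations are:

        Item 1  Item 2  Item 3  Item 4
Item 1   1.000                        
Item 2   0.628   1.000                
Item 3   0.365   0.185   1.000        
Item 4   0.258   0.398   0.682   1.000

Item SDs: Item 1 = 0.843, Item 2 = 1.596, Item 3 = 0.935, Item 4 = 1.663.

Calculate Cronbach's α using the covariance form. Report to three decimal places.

α = 0.707

Σσ²ᵢ = 0.843² + 1.596² + 0.935² + 1.663² = 6.8977
Covariances σ_ij = r_ij · s_i · s_j:
  σ(Item 1,Item 2) = 0.628 × 0.843 × 1.596 = 0.8449
  σ(Item 1,Item 3) = 0.365 × 0.843 × 0.935 = 0.2877
  σ(Item 1,Item 4) = 0.258 × 0.843 × 1.663 = 0.3617
  σ(Item 2,Item 3) = 0.185 × 1.596 × 0.935 = 0.2761
  σ(Item 2,Item 4) = 0.398 × 1.596 × 1.663 = 1.0564
  σ(Item 3,Item 4) = 0.682 × 0.935 × 1.663 = 1.0604
σ²_T = Σσ²ᵢ + 2·Σσ_ij = 6.8977 + 2 × 3.8872 = 14.6721
α = (4/3)·(1 − 6.8977/14.6721) = 0.707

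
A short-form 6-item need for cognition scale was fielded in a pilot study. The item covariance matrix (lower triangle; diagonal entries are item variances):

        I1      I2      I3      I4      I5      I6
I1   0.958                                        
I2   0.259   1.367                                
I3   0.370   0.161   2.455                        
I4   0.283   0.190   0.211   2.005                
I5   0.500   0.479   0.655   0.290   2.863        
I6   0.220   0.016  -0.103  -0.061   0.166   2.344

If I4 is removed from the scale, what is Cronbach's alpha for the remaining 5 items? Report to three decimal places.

Remaining items: I1, I2, I3, I5, I6 (k = 5).
Σσ²ᵢ = 0.958 + 1.367 + 2.455 + 2.863 + 2.344 = 9.987
σ²_T = 9.987 + 2 × 2.723 = 15.433
α (item deleted) = (5/4)·(1 − 9.987/15.433) = 0.441

Cronbach's alpha = 0.441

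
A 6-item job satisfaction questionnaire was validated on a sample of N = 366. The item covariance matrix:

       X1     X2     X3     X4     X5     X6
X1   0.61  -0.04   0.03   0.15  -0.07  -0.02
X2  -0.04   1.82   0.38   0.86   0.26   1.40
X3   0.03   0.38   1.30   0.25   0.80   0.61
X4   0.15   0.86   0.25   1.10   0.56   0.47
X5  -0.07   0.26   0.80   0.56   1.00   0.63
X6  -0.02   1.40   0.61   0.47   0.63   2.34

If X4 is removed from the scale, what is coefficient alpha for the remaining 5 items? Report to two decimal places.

coefficient alpha = 0.66

Remaining items: X1, X2, X3, X5, X6 (k = 5).
Σσ²ᵢ = 0.61 + 1.82 + 1.30 + 1.00 + 2.34 = 7.07
total variance = 7.07 + 2 × 3.98 = 15.03
α (item deleted) = (5/4)·(1 − 7.07/15.03) = 0.66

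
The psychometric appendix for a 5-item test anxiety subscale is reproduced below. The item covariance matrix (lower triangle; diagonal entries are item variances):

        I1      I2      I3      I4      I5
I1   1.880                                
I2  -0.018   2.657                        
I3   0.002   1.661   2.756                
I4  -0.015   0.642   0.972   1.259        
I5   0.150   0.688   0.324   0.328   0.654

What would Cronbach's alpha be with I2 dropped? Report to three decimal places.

Remaining items: I1, I3, I4, I5 (k = 4).
Σσ²ᵢ = 1.880 + 2.756 + 1.259 + 0.654 = 6.549
Var(T) = 6.549 + 2 × 1.761 = 10.071
α (item deleted) = (4/3)·(1 − 6.549/10.071) = 0.466

α = 0.466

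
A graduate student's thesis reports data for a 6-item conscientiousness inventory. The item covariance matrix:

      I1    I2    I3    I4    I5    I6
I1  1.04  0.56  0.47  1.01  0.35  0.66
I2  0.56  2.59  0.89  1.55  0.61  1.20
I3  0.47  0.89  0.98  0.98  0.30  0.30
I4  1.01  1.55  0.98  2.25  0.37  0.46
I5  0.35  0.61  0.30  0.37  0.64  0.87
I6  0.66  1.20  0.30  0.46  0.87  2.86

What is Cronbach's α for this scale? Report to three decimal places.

Cronbach's α = 0.806

Σσᵢ² = 1.04 + 2.59 + 0.98 + 2.25 + 0.64 + 2.86 = 10.36
Sum of the distinct covariances = 10.58
Var(T) = 10.36 + 2 × 10.58 = 31.52
α = (k/(k−1))·(1 − Σσᵢ²/Var(T)) = (6/5)·(1 − 10.36/31.52) = 0.806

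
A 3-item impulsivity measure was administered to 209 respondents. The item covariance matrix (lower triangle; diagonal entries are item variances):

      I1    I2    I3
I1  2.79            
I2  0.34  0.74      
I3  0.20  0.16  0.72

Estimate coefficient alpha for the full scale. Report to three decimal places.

Σσᵢ² = 2.79 + 0.74 + 0.72 = 4.25
Sum of off-diagonal covariances = 0.70
σ²_T = 4.25 + 2 × 0.70 = 5.65
α = (k/(k−1))·(1 − Σσᵢ²/σ²_T) = (3/2)·(1 − 4.25/5.65) = 0.372

α = 0.372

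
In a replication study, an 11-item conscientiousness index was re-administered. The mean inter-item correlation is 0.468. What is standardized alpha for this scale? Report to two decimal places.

Standardized α = k·r̄ / (1 + (k−1)·r̄) = 11 × 0.468 / (1 + 10 × 0.468)
  = 5.1480 / 5.6800 = 0.91

standardized alpha = 0.91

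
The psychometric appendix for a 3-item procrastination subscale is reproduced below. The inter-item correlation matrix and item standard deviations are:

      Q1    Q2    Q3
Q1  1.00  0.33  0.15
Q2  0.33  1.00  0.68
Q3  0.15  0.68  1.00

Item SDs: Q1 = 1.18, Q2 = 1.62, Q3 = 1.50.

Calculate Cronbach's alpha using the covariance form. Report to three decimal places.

Σσ²ᵢ = 1.18² + 1.62² + 1.50² = 6.2668
Covariances σ_ij = r_ij · s_i · s_j:
  σ(Q1,Q2) = 0.33 × 1.18 × 1.62 = 0.6308
  σ(Q1,Q3) = 0.15 × 1.18 × 1.50 = 0.2655
  σ(Q2,Q3) = 0.68 × 1.62 × 1.50 = 1.6524
σ²_T = Σσ²ᵢ + 2·Σσ_ij = 6.2668 + 2 × 2.5487 = 11.3642
α = (3/2)·(1 − 6.2668/11.3642) = 0.673

Cronbach's alpha = 0.673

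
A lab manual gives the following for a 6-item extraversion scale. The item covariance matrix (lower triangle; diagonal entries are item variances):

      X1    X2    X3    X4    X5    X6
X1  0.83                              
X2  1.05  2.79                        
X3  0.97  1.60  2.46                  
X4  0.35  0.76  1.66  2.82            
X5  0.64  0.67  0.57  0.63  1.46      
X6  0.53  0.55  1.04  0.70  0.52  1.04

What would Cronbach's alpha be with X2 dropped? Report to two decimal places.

Cronbach's alpha = 0.80

Remaining items: X1, X3, X4, X5, X6 (k = 5).
ΣVar(i) = 0.83 + 2.46 + 2.82 + 1.46 + 1.04 = 8.61
total variance = 8.61 + 2 × 7.61 = 23.83
α (item deleted) = (5/4)·(1 − 8.61/23.83) = 0.80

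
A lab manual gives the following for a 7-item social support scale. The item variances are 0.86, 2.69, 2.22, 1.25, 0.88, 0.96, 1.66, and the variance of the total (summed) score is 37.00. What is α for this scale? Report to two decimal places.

α = 0.83

ΣVar(i) = 0.86 + 2.69 + 2.22 + 1.25 + 0.88 + 0.96 + 1.66 = 10.52
α = (k/(k−1))·(1 − ΣVar(i)/σ²_total) = (7/6)·(1 − 10.52/37.00) = 0.83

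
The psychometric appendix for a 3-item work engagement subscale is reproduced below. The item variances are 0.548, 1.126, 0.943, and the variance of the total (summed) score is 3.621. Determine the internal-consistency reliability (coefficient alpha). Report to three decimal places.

coefficient alpha = 0.416

Σσᵢ² = 0.548 + 1.126 + 0.943 = 2.617
α = (k/(k−1))·(1 − Σσᵢ²/Var(T)) = (3/2)·(1 − 2.617/3.621) = 0.416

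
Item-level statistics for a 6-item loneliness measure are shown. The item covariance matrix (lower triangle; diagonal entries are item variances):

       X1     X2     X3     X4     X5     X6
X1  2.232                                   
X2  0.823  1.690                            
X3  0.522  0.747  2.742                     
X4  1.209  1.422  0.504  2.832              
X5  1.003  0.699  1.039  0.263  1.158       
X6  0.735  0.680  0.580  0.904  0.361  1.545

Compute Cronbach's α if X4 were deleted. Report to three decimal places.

Remaining items: X1, X2, X3, X5, X6 (k = 5).
Σσᵢ² = 2.232 + 1.690 + 2.742 + 1.158 + 1.545 = 9.367
Var(T) = 9.367 + 2 × 7.189 = 23.745
α (item deleted) = (5/4)·(1 − 9.367/23.745) = 0.757

α = 0.757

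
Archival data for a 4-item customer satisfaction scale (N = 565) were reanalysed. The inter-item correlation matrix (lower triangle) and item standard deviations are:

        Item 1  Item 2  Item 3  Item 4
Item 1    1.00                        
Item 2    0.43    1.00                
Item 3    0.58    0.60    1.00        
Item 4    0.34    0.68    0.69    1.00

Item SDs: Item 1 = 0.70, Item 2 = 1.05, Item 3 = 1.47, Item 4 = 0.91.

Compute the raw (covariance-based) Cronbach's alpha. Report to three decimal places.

α = 0.817

Σσ²ᵢ = 0.70² + 1.05² + 1.47² + 0.91² = 4.5815
Covariances σ_ij = r_ij · s_i · s_j:
  σ(Item 1,Item 2) = 0.43 × 0.70 × 1.05 = 0.3160
  σ(Item 1,Item 3) = 0.58 × 0.70 × 1.47 = 0.5968
  σ(Item 1,Item 4) = 0.34 × 0.70 × 0.91 = 0.2166
  σ(Item 2,Item 3) = 0.60 × 1.05 × 1.47 = 0.9261
  σ(Item 2,Item 4) = 0.68 × 1.05 × 0.91 = 0.6497
  σ(Item 3,Item 4) = 0.69 × 1.47 × 0.91 = 0.9230
σ²_T = Σσ²ᵢ + 2·Σσ_ij = 4.5815 + 2 × 3.6282 = 11.8379
α = (4/3)·(1 − 4.5815/11.8379) = 0.817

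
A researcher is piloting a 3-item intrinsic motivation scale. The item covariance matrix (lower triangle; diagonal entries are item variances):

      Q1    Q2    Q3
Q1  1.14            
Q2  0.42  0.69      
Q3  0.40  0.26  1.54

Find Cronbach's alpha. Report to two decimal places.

α = 0.59

Σσᵢ² = 1.14 + 0.69 + 1.54 = 3.37
Σ_{i<j} σ_ij = 1.08
total variance = 3.37 + 2 × 1.08 = 5.53
α = (k/(k−1))·(1 − Σσᵢ²/total variance) = (3/2)·(1 − 3.37/5.53) = 0.59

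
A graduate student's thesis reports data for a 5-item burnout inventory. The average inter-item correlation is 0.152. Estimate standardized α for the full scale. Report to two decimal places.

Standardized α = k·r̄ / (1 + (k−1)·r̄) = 5 × 0.152 / (1 + 4 × 0.152)
  = 0.7600 / 1.6080 = 0.47

α = 0.47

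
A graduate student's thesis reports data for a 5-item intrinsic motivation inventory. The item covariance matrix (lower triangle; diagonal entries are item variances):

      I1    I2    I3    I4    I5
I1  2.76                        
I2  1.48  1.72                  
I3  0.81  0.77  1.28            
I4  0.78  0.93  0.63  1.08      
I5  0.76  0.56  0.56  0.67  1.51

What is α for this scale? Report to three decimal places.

sum of item variances = 2.76 + 1.72 + 1.28 + 1.08 + 1.51 = 8.35
Sum of off-diagonal covariances = 7.95
total variance = 8.35 + 2 × 7.95 = 24.25
α = (k/(k−1))·(1 − sum of item variances/total variance) = (5/4)·(1 − 8.35/24.25) = 0.820

α = 0.820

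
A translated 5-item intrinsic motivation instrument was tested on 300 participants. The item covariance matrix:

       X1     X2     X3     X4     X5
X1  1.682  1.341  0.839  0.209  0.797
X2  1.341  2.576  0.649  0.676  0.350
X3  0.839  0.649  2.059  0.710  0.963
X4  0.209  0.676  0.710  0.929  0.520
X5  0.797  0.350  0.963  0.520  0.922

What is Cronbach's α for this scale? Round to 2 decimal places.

α = 0.79

ΣVar(i) = 1.682 + 2.576 + 2.059 + 0.929 + 0.922 = 8.168
Sum of off-diagonal covariances = 7.054
total variance = 8.168 + 2 × 7.054 = 22.276
α = (k/(k−1))·(1 − ΣVar(i)/total variance) = (5/4)·(1 − 8.168/22.276) = 0.79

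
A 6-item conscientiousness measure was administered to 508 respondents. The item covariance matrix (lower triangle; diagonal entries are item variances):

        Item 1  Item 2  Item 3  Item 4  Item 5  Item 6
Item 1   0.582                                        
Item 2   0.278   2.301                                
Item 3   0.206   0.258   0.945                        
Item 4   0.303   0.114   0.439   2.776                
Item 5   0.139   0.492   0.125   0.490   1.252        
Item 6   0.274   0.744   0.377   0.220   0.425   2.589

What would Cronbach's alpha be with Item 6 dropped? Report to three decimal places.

Remaining items: Item 1, Item 2, Item 3, Item 4, Item 5 (k = 5).
ΣVar(i) = 0.582 + 2.301 + 0.945 + 2.776 + 1.252 = 7.856
σ²_total = 7.856 + 2 × 2.844 = 13.544
α (item deleted) = (5/4)·(1 − 7.856/13.544) = 0.525

Cronbach's alpha = 0.525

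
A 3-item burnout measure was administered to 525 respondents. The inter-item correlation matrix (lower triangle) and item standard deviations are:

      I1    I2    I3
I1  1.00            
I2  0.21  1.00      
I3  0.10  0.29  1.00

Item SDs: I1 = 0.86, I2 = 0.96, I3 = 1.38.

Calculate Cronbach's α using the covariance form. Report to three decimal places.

Cronbach's α = 0.413

Σσ²ᵢ = 0.86² + 0.96² + 1.38² = 3.5656
Covariances σ_ij = r_ij · s_i · s_j:
  σ(I1,I2) = 0.21 × 0.86 × 0.96 = 0.1734
  σ(I1,I3) = 0.10 × 0.86 × 1.38 = 0.1187
  σ(I2,I3) = 0.29 × 0.96 × 1.38 = 0.3842
σ²_T = Σσ²ᵢ + 2·Σσ_ij = 3.5656 + 2 × 0.6763 = 4.9182
α = (3/2)·(1 − 3.5656/4.9182) = 0.413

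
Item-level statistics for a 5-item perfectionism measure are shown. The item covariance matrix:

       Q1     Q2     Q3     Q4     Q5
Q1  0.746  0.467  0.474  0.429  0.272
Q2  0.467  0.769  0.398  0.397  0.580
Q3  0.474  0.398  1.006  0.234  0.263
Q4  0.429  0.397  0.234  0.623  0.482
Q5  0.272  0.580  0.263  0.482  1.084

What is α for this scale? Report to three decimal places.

Σσ²ᵢ = 0.746 + 0.769 + 1.006 + 0.623 + 1.084 = 4.228
Σ_{i<j} σ_ij = 3.996
σ²_T = 4.228 + 2 × 3.996 = 12.220
α = (k/(k−1))·(1 − Σσ²ᵢ/σ²_T) = (5/4)·(1 − 4.228/12.220) = 0.818

α = 0.818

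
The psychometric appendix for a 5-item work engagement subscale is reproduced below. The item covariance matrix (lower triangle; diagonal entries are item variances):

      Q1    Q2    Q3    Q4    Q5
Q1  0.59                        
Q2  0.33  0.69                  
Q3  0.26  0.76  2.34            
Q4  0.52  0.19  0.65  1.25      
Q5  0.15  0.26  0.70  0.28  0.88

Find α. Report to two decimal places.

α = 0.73

Σσ²ᵢ = 0.59 + 0.69 + 2.34 + 1.25 + 0.88 = 5.75
Sum of off-diagonal covariances = 4.10
total variance = 5.75 + 2 × 4.10 = 13.95
α = (k/(k−1))·(1 − Σσ²ᵢ/total variance) = (5/4)·(1 − 5.75/13.95) = 0.73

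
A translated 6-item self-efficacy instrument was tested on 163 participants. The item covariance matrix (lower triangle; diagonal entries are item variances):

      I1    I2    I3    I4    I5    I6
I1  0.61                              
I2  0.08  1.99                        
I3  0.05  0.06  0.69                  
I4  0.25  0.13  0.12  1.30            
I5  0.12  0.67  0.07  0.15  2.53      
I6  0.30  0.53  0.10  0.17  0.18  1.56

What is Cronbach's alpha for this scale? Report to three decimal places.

Σσ²ᵢ = 0.61 + 1.99 + 0.69 + 1.30 + 2.53 + 1.56 = 8.68
Sum of off-diagonal covariances = 2.98
σ²_total = 8.68 + 2 × 2.98 = 14.64
α = (k/(k−1))·(1 − Σσ²ᵢ/σ²_total) = (6/5)·(1 − 8.68/14.64) = 0.489

α = 0.489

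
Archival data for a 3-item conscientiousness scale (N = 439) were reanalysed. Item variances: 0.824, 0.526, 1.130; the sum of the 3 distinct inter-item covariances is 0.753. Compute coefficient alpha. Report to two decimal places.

sum of item variances = 0.824 + 0.526 + 1.130 = 2.480
Sum of distinct covariances = 0.753
Var(T) = sum of item variances + 2·Σcov = 2.480 + 2 × 0.753 = 3.986
α = (3/2)·(1 − 2.480/3.986) = 0.57

coefficient alpha = 0.57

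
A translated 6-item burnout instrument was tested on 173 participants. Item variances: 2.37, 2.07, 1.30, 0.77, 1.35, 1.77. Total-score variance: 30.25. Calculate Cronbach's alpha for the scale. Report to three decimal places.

ΣVar(i) = 2.37 + 2.07 + 1.30 + 0.77 + 1.35 + 1.77 = 9.63
α = (k/(k−1))·(1 − ΣVar(i)/Var(T)) = (6/5)·(1 − 9.63/30.25) = 0.818

Cronbach's alpha = 0.818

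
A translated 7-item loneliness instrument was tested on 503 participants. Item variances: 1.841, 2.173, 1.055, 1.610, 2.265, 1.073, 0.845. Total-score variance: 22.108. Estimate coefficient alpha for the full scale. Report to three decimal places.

sum of item variances = 1.841 + 2.173 + 1.055 + 1.610 + 2.265 + 1.073 + 0.845 = 10.862
α = (k/(k−1))·(1 − sum of item variances/total variance) = (7/6)·(1 − 10.862/22.108) = 0.593

coefficient alpha = 0.593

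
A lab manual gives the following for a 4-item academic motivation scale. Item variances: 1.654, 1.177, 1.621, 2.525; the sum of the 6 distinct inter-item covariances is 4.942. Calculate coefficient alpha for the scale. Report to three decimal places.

coefficient alpha = 0.782

Σσ²ᵢ = 1.654 + 1.177 + 1.621 + 2.525 = 6.977
Sum of distinct covariances = 4.942
Var(T) = Σσ²ᵢ + 2·Σcov = 6.977 + 2 × 4.942 = 16.861
α = (4/3)·(1 − 6.977/16.861) = 0.782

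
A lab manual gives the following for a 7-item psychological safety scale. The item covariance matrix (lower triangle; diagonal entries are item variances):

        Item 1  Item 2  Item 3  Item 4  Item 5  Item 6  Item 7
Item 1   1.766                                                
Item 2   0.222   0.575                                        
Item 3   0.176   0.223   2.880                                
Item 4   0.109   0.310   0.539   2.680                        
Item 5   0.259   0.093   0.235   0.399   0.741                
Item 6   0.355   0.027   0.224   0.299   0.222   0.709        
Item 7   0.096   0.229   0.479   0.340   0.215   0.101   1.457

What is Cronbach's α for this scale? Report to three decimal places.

Σσᵢ² = 1.766 + 0.575 + 2.880 + 2.680 + 0.741 + 0.709 + 1.457 = 10.808
Sum of the distinct covariances = 5.152
Var(T) = 10.808 + 2 × 5.152 = 21.112
α = (k/(k−1))·(1 − Σσᵢ²/Var(T)) = (7/6)·(1 − 10.808/21.112) = 0.569

Cronbach's α = 0.569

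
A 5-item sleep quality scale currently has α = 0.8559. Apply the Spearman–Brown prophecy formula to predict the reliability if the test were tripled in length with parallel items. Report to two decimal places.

Length factor m = 3
α' = m·α / (1 + (m−1)·α)
   = 3 × 0.8559 / (1 + (3 − 1) × 0.8559)
   = 2.5677 / 2.7118 = 0.95

predicted reliability = 0.95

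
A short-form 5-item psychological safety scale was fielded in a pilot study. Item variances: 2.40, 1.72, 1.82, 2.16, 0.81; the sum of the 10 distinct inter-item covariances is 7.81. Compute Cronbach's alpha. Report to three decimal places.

Cronbach's alpha = 0.796

Σσ²ᵢ = 2.40 + 1.72 + 1.82 + 2.16 + 0.81 = 8.91
Sum of distinct covariances = 7.81
σ²_T = Σσ²ᵢ + 2·Σcov = 8.91 + 2 × 7.81 = 24.53
α = (5/4)·(1 − 8.91/24.53) = 0.796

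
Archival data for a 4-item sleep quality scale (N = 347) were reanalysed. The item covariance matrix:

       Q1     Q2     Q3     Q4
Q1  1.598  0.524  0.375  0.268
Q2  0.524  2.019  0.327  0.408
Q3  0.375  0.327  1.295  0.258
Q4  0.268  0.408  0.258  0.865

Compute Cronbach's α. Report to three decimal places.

α = 0.570

Σσ²ᵢ = 1.598 + 2.019 + 1.295 + 0.865 = 5.777
Sum of the distinct covariances = 2.160
total variance = 5.777 + 2 × 2.160 = 10.097
α = (k/(k−1))·(1 − Σσ²ᵢ/total variance) = (4/3)·(1 − 5.777/10.097) = 0.570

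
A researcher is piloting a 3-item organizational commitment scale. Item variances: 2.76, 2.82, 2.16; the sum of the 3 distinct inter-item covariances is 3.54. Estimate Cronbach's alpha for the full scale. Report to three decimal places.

Cronbach's alpha = 0.717

sum of item variances = 2.76 + 2.82 + 2.16 = 7.74
Sum of distinct covariances = 3.54
σ²_T = sum of item variances + 2·Σcov = 7.74 + 2 × 3.54 = 14.82
α = (3/2)·(1 − 7.74/14.82) = 0.717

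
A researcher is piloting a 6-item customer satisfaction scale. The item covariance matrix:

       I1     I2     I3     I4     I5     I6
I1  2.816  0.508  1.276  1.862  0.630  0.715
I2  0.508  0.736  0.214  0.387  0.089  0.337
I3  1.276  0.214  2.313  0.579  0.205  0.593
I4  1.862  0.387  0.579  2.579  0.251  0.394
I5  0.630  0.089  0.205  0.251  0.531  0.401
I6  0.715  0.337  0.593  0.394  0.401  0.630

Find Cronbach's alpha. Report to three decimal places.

Σσ²ᵢ = 2.816 + 0.736 + 2.313 + 2.579 + 0.531 + 0.630 = 9.605
Sum of off-diagonal covariances = 8.441
σ²_total = 9.605 + 2 × 8.441 = 26.487
α = (k/(k−1))·(1 − Σσ²ᵢ/σ²_total) = (6/5)·(1 − 9.605/26.487) = 0.765

Cronbach's alpha = 0.765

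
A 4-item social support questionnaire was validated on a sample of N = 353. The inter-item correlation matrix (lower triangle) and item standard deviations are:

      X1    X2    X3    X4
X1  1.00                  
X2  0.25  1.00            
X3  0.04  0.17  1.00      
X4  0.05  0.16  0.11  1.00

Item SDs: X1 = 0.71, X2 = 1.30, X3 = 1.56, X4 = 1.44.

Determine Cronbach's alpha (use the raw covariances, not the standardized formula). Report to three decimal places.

Cronbach's alpha = 0.355

Σσ²ᵢ = 0.71² + 1.30² + 1.56² + 1.44² = 6.7013
Covariances σ_ij = r_ij · s_i · s_j:
  σ(X1,X2) = 0.25 × 0.71 × 1.30 = 0.2307
  σ(X1,X3) = 0.04 × 0.71 × 1.56 = 0.0443
  σ(X1,X4) = 0.05 × 0.71 × 1.44 = 0.0511
  σ(X2,X3) = 0.17 × 1.30 × 1.56 = 0.3448
  σ(X2,X4) = 0.16 × 1.30 × 1.44 = 0.2995
  σ(X3,X4) = 0.11 × 1.56 × 1.44 = 0.2471
σ²_T = Σσ²ᵢ + 2·Σσ_ij = 6.7013 + 2 × 1.2175 = 9.1363
α = (4/3)·(1 − 6.7013/9.1363) = 0.355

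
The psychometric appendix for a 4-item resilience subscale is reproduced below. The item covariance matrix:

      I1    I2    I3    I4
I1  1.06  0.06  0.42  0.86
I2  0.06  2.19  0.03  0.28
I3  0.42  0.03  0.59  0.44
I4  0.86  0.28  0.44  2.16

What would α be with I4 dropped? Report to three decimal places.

α = 0.315

Remaining items: I1, I2, I3 (k = 3).
sum of item variances = 1.06 + 2.19 + 0.59 = 3.84
total variance = 3.84 + 2 × 0.51 = 4.86
α (item deleted) = (3/2)·(1 − 3.84/4.86) = 0.315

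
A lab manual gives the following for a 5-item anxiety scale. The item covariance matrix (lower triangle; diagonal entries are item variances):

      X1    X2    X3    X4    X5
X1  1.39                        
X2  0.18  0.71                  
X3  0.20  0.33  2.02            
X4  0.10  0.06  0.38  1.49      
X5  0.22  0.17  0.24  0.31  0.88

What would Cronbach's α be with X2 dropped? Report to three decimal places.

α = 0.445

Remaining items: X1, X3, X4, X5 (k = 4).
ΣVar(i) = 1.39 + 2.02 + 1.49 + 0.88 = 5.78
total variance = 5.78 + 2 × 1.45 = 8.68
α (item deleted) = (4/3)·(1 − 5.78/8.68) = 0.445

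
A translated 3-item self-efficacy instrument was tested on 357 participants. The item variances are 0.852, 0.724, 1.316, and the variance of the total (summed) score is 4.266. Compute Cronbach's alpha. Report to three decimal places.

α = 0.483

Σσ²ᵢ = 0.852 + 0.724 + 1.316 = 2.892
α = (k/(k−1))·(1 − Σσ²ᵢ/total variance) = (3/2)·(1 − 2.892/4.266) = 0.483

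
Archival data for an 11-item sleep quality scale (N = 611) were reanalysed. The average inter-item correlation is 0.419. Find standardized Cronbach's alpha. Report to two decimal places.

standardized Cronbach's alpha = 0.89

Standardized α = k·r̄ / (1 + (k−1)·r̄) = 11 × 0.419 / (1 + 10 × 0.419)
  = 4.6090 / 5.1900 = 0.89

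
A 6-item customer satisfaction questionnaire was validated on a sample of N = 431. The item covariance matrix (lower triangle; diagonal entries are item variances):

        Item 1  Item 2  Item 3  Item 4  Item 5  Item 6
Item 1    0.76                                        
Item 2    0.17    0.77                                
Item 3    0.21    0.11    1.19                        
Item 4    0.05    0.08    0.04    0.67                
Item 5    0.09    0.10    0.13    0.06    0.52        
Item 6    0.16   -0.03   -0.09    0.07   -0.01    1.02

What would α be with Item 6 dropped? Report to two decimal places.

α = 0.43

Remaining items: Item 1, Item 2, Item 3, Item 4, Item 5 (k = 5).
ΣVar(i) = 0.76 + 0.77 + 1.19 + 0.67 + 0.52 = 3.91
σ²_T = 3.91 + 2 × 1.04 = 5.99
α (item deleted) = (5/4)·(1 − 3.91/5.99) = 0.43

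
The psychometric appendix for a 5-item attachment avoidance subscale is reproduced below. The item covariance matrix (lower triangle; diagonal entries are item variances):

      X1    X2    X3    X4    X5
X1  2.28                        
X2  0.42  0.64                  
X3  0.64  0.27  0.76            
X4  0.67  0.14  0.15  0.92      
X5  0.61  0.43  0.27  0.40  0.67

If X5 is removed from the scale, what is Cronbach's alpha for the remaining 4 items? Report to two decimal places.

Remaining items: X1, X2, X3, X4 (k = 4).
Σσᵢ² = 2.28 + 0.64 + 0.76 + 0.92 = 4.60
total variance = 4.60 + 2 × 2.29 = 9.18
α (item deleted) = (4/3)·(1 − 4.60/9.18) = 0.67

α = 0.67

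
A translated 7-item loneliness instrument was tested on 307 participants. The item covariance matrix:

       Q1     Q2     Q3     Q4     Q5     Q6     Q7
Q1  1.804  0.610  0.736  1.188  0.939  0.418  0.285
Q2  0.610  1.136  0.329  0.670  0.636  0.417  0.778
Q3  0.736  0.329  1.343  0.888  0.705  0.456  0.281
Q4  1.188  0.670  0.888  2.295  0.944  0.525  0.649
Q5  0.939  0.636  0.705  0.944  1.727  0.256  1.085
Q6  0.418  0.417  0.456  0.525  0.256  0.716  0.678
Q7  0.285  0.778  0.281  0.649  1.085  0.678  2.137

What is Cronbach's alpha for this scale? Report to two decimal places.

α = 0.83

sum of item variances = 1.804 + 1.136 + 1.343 + 2.295 + 1.727 + 0.716 + 2.137 = 11.158
Sum of off-diagonal covariances = 13.473
σ²_T = 11.158 + 2 × 13.473 = 38.104
α = (k/(k−1))·(1 − sum of item variances/σ²_T) = (7/6)·(1 − 11.158/38.104) = 0.83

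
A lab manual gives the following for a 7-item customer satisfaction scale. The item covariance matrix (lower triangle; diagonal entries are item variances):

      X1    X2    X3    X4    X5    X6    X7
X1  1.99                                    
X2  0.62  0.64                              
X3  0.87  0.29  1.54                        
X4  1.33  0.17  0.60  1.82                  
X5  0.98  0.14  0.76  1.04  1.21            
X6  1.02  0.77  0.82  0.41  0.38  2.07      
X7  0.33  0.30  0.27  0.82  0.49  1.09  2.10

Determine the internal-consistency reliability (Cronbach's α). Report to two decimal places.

Σσ²ᵢ = 1.99 + 0.64 + 1.54 + 1.82 + 1.21 + 2.07 + 2.10 = 11.37
Sum of the distinct covariances = 13.50
total variance = 11.37 + 2 × 13.50 = 38.37
α = (k/(k−1))·(1 − Σσ²ᵢ/total variance) = (7/6)·(1 − 11.37/38.37) = 0.82

Cronbach's α = 0.82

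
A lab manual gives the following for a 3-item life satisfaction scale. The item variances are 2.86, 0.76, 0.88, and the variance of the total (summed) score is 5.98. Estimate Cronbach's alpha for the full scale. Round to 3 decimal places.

α = 0.371

ΣVar(i) = 2.86 + 0.76 + 0.88 = 4.50
α = (k/(k−1))·(1 − ΣVar(i)/σ²_total) = (3/2)·(1 − 4.50/5.98) = 0.371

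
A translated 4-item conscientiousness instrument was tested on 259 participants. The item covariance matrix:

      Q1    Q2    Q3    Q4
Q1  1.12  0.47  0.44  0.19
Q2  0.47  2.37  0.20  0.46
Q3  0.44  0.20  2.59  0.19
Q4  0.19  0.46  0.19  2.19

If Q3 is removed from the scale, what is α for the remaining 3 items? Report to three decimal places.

Remaining items: Q1, Q2, Q4 (k = 3).
sum of item variances = 1.12 + 2.37 + 2.19 = 5.68
σ²_T = 5.68 + 2 × 1.12 = 7.92
α (item deleted) = (3/2)·(1 − 5.68/7.92) = 0.424

α = 0.424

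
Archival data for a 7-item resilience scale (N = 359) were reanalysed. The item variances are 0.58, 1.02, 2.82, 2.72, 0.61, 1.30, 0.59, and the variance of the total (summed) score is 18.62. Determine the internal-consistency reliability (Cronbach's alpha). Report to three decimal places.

Σσᵢ² = 0.58 + 1.02 + 2.82 + 2.72 + 0.61 + 1.30 + 0.59 = 9.64
α = (k/(k−1))·(1 − Σσᵢ²/Var(T)) = (7/6)·(1 − 9.64/18.62) = 0.563

Cronbach's alpha = 0.563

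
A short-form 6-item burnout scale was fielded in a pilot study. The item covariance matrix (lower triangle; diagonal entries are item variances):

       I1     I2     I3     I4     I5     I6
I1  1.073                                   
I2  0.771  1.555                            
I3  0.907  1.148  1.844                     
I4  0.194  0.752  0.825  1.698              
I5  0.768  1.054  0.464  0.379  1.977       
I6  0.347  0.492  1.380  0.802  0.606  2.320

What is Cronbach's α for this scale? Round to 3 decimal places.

Cronbach's α = 0.810

Σσᵢ² = 1.073 + 1.555 + 1.844 + 1.698 + 1.977 + 2.320 = 10.467
Sum of the distinct covariances = 10.889
Var(T) = 10.467 + 2 × 10.889 = 32.245
α = (k/(k−1))·(1 − Σσᵢ²/Var(T)) = (6/5)·(1 − 10.467/32.245) = 0.810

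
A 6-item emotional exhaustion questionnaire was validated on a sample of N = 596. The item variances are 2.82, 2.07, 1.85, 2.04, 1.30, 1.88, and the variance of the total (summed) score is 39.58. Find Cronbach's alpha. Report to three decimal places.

sum of item variances = 2.82 + 2.07 + 1.85 + 2.04 + 1.30 + 1.88 = 11.96
α = (k/(k−1))·(1 − sum of item variances/σ²_T) = (6/5)·(1 − 11.96/39.58) = 0.837

Cronbach's alpha = 0.837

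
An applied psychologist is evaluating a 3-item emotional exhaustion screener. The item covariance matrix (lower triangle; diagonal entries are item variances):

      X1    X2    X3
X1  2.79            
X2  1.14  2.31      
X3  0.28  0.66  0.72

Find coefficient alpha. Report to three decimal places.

Σσ²ᵢ = 2.79 + 2.31 + 0.72 = 5.82
Sum of the distinct covariances = 2.08
σ²_T = 5.82 + 2 × 2.08 = 9.98
α = (k/(k−1))·(1 − Σσ²ᵢ/σ²_T) = (3/2)·(1 − 5.82/9.98) = 0.625

coefficient alpha = 0.625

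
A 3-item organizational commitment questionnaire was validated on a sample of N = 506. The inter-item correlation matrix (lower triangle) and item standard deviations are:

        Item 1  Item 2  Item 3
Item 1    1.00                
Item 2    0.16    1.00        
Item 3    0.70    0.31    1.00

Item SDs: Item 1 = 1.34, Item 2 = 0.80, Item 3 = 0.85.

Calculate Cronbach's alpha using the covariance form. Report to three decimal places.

Cronbach's alpha = 0.641

Σσ²ᵢ = 1.34² + 0.80² + 0.85² = 3.1581
Covariances σ_ij = r_ij · s_i · s_j:
  σ(Item 1,Item 2) = 0.16 × 1.34 × 0.80 = 0.1715
  σ(Item 1,Item 3) = 0.70 × 1.34 × 0.85 = 0.7973
  σ(Item 2,Item 3) = 0.31 × 0.80 × 0.85 = 0.2108
σ²_T = Σσ²ᵢ + 2·Σσ_ij = 3.1581 + 2 × 1.1796 = 5.5173
α = (3/2)·(1 − 3.1581/5.5173) = 0.641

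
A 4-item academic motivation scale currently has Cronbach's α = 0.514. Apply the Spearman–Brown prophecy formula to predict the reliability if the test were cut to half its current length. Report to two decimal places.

Length factor m = 1/2
α' = m·α / (1 − (1−m)·α)
   = 1/2 × 0.514 / (1 − (1 − 1/2) × 0.514)
   = 0.2570 / 0.7430 = 0.35

predicted reliability = 0.35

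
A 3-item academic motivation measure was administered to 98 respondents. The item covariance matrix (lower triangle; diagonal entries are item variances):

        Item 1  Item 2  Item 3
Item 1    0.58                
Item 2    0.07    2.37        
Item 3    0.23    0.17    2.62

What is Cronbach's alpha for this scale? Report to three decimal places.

ΣVar(i) = 0.58 + 2.37 + 2.62 = 5.57
Sum of off-diagonal covariances = 0.47
σ²_total = 5.57 + 2 × 0.47 = 6.51
α = (k/(k−1))·(1 − ΣVar(i)/σ²_total) = (3/2)·(1 − 5.57/6.51) = 0.217

Cronbach's alpha = 0.217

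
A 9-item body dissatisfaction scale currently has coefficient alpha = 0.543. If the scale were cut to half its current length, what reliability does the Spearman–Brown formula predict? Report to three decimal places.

Length factor m = 1/2
α' = m·α / (1 − (1−m)·α)
   = 1/2 × 0.543 / (1 − (1 − 1/2) × 0.543)
   = 0.2715 / 0.7285 = 0.373

predicted reliability = 0.373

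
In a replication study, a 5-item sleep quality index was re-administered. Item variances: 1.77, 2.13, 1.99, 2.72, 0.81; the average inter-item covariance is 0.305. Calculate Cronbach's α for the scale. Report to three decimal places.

ΣVar(i) = 1.77 + 2.13 + 1.99 + 2.72 + 0.81 = 9.42
Sum of the 10 distinct covariances = 10 × 0.305 = 3.050
σ²_T = ΣVar(i) + 2·Σcov = 9.42 + 2 × 3.050 = 15.520
α = (5/4)·(1 − 9.42/15.520) = 0.491

Cronbach's α = 0.491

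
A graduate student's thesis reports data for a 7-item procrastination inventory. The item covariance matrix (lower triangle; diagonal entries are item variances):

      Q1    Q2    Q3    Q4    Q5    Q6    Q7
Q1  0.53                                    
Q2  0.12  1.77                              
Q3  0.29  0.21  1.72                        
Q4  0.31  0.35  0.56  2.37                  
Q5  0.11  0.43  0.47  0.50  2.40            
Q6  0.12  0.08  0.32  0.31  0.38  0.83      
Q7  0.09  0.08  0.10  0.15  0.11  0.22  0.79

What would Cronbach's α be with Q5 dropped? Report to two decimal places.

Cronbach's α = 0.54

Remaining items: Q1, Q2, Q3, Q4, Q6, Q7 (k = 6).
sum of item variances = 0.53 + 1.77 + 1.72 + 2.37 + 0.83 + 0.79 = 8.01
total variance = 8.01 + 2 × 3.31 = 14.63
α (item deleted) = (6/5)·(1 − 8.01/14.63) = 0.54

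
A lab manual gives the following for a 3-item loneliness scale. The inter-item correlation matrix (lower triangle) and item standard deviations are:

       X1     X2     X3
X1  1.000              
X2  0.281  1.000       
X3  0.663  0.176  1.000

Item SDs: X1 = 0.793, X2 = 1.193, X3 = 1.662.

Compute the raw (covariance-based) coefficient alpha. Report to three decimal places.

Σσ²ᵢ = 0.793² + 1.193² + 1.662² = 4.8143
Covariances σ_ij = r_ij · s_i · s_j:
  σ(X1,X2) = 0.281 × 0.793 × 1.193 = 0.2658
  σ(X1,X3) = 0.663 × 0.793 × 1.662 = 0.8738
  σ(X2,X3) = 0.176 × 1.193 × 1.662 = 0.3490
σ²_T = Σσ²ᵢ + 2·Σσ_ij = 4.8143 + 2 × 1.4886 = 7.7915
α = (3/2)·(1 − 4.8143/7.7915) = 0.573

coefficient alpha = 0.573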